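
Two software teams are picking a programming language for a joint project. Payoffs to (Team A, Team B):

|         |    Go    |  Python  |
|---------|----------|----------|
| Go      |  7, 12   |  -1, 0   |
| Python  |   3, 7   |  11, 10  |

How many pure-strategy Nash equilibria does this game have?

2

Both Go: Team A gets 7 (best alternative 3); Team B gets 12 (best alternative 0). Neither deviates — NE.
Both Python: Team A gets 11 (best alternative -1); Team B gets 10 (best alternative 7). Neither deviates — NE.
(Python, Go) is not a NE: Team A would switch to Go (7 > 3).
No other cell survives both best-response checks, so there are 2 pure NE.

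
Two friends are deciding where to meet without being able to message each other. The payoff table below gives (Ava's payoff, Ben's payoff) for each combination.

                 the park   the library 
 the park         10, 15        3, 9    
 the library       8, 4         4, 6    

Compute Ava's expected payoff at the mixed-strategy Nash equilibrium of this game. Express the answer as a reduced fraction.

Ben mixes with probability q on the park, chosen so Ava is indifferent: 10q + 3(1−q) = 8q + 4(1−q) gives q = 1/3.
Ava's expected payoff (from either row, since indifferent) is 10·1/3 + 3·2/3 = 16/3.

16/3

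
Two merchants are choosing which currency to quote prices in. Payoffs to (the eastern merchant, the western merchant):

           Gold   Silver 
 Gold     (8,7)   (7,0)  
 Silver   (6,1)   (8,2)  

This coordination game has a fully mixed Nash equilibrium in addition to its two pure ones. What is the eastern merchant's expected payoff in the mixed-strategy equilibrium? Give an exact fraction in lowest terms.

The western merchant mixes with probability q on Gold, chosen so the eastern merchant is indifferent: 8q + 7(1−q) = 6q + 8(1−q) gives q = 1/3.
The eastern merchant's expected payoff (from either row, since indifferent) is 8·1/3 + 7·2/3 = 22/3.

22/3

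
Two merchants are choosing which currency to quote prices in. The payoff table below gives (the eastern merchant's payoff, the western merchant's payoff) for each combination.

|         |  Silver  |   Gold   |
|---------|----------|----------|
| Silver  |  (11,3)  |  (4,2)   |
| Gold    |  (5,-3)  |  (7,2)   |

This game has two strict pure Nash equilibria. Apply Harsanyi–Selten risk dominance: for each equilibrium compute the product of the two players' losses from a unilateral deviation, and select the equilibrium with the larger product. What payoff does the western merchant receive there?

At both Silver: the eastern merchant loses 11 − 5 = 6 by deviating; the western merchant loses 3 − 2 = 1. Product = 6·1 = 6.
At both Gold: the eastern merchant loses 7 − 4 = 3 by deviating; the western merchant loses 2 − (-3) = 5. Product = 3·5 = 15.
15 > 6, so both Gold is risk-dominant. The western merchant's payoff there is 2.

2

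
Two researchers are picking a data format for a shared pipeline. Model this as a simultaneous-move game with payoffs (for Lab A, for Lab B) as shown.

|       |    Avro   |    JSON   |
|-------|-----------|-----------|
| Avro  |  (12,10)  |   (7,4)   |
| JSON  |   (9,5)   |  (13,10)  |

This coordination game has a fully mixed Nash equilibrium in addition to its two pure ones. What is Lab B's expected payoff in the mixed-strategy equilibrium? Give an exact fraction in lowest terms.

Lab A mixes with probability p on Avro, chosen so Lab B is indifferent: 10p + 5(1−p) = 4p + 10(1−p) gives p = 5/11.
Lab B's expected payoff is 10·5/11 + 5·6/11 = 80/11.

80/11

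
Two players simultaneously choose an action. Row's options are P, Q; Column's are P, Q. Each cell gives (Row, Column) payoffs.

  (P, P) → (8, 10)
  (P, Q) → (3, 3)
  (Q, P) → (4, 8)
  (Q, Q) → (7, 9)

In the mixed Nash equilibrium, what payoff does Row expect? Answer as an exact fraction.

Column mixes with probability q on P, chosen so Row is indifferent: 8q + 3(1−q) = 4q + 7(1−q) gives q = 1/2.
Row's expected payoff (from either row, since indifferent) is 8·1/2 + 3·1/2 = 11/2.

11/2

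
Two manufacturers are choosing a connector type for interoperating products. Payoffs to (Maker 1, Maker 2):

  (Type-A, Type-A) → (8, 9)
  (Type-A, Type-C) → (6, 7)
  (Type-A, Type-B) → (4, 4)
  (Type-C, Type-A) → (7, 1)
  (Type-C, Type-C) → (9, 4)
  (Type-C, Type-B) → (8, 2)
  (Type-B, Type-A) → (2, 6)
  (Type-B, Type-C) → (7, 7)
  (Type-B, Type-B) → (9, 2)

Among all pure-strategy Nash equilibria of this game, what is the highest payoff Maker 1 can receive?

Both Type-A is a pure NE (Maker 1: 8 ≥ 7; Maker 2: 9 ≥ 7). Maker 1 gets 8.
Both Type-C is a pure NE (Maker 1: 9 ≥ 7; Maker 2: 4 ≥ 2). Maker 1 gets 9.
Every other cell has a profitable deviation for at least one player. Highest of {8, 9} is 9.

9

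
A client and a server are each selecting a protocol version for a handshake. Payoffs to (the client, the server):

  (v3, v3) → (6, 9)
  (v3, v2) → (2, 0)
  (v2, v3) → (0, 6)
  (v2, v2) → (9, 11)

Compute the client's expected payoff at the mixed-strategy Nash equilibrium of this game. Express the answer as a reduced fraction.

54/13

The server mixes with probability q on v3, chosen so the client is indifferent: 6q + 2(1−q) = 0q + 9(1−q) gives q = 7/13.
The client's expected payoff (from either row, since indifferent) is 6·7/13 + 2·6/13 = 54/13.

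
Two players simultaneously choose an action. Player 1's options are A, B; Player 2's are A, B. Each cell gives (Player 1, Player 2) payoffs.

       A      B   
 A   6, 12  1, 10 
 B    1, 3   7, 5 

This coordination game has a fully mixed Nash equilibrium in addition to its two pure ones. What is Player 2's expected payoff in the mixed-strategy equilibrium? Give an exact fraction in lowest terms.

15/2

Player 1 mixes with probability p on A, chosen so Player 2 is indifferent: 12p + 3(1−p) = 10p + 5(1−p) gives p = 1/2.
Player 2's expected payoff is 12·1/2 + 3·1/2 = 15/2.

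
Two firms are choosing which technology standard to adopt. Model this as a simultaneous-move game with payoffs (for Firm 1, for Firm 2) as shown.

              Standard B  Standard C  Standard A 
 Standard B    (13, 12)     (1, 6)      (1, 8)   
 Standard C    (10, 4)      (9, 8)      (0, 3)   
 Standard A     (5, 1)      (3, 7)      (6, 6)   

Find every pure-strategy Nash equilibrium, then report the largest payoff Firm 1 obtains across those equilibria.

13

Both Standard B is a pure NE (Firm 1: 13 ≥ 10; Firm 2: 12 ≥ 8). Firm 1 gets 13.
Both Standard C is a pure NE (Firm 1: 9 ≥ 3; Firm 2: 8 ≥ 4). Firm 1 gets 9.
Every other cell has a profitable deviation for at least one player. Highest of {13, 9} is 13.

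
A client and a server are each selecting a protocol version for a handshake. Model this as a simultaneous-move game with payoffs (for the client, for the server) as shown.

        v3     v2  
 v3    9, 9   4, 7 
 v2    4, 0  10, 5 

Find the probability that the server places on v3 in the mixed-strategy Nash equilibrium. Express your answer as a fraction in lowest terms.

6/11

The server's mix q on v3 must make the client indifferent between v3 and v2.
The client's payoff from v3: 9q + 4(1−q). From v2: 4q + 10(1−q).
Set equal: 5q = 6(1−q) → q = 6/11.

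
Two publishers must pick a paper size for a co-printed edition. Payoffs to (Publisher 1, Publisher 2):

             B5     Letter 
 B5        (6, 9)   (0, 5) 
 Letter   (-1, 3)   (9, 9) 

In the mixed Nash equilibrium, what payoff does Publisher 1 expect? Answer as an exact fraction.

Publisher 2 mixes with probability q on B5, chosen so Publisher 1 is indifferent: 6q + 0(1−q) = (-1)q + 9(1−q) gives q = 9/16.
Publisher 1's expected payoff (from either row, since indifferent) is 6·9/16 + 0·7/16 = 27/8.

27/8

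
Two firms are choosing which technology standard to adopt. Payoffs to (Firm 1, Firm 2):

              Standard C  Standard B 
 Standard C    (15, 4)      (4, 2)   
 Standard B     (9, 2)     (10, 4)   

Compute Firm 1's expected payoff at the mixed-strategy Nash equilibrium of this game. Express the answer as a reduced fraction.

19/2

Firm 2 mixes with probability q on Standard C, chosen so Firm 1 is indifferent: 15q + 4(1−q) = 9q + 10(1−q) gives q = 1/2.
Firm 1's expected payoff (from either row, since indifferent) is 15·1/2 + 4·1/2 = 19/2.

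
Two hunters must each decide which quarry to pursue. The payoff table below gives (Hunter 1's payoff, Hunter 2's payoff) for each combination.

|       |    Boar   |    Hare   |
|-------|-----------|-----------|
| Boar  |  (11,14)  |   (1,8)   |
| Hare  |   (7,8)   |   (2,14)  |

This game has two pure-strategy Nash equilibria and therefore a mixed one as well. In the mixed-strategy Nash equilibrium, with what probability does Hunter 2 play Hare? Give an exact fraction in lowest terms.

Hunter 2's mix q on Boar must make Hunter 1 indifferent between Boar and Hare.
Hunter 1's payoff from Boar: 11q + 1(1−q). From Hare: 7q + 2(1−q).
Set equal: 4q = 1(1−q) → q = 1/5.
Probability on Hare is 1 − 1/5 = 4/5.

4/5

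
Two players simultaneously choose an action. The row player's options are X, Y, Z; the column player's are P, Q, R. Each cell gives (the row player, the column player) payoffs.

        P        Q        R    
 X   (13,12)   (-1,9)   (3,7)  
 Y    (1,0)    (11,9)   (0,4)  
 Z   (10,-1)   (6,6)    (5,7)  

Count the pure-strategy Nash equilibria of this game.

(X, P): the row player gets 13 (best alternative 10); the column player gets 12 (best alternative 9). Neither deviates — NE.
(Y, Q): the row player gets 11 (best alternative 6); the column player gets 9 (best alternative 4). Neither deviates — NE.
(Z, R): the row player gets 5 (best alternative 3); the column player gets 7 (best alternative 6). Neither deviates — NE.
(X, Q) is not a NE: the row player would switch to Y (11 > -1).
No other cell survives both best-response checks, so there are 3 pure NE.

3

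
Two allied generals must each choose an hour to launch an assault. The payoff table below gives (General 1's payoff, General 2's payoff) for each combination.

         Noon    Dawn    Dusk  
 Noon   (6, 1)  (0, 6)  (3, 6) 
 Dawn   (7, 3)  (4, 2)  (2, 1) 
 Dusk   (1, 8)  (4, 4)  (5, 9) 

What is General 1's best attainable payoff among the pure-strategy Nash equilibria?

7

(Dawn, Noon) is a pure NE (General 1: 7 ≥ 6; General 2: 3 ≥ 2). General 1 gets 7.
Both Dusk is a pure NE (General 1: 5 ≥ 3; General 2: 9 ≥ 8). General 1 gets 5.
Every other cell has a profitable deviation for at least one player. Highest of {7, 5} is 7.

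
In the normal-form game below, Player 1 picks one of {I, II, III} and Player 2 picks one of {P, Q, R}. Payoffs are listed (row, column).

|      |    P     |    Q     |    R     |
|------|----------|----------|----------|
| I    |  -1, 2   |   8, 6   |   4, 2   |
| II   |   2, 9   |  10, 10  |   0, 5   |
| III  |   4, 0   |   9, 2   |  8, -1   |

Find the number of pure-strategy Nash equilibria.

1

(II, Q): Player 1 gets 10 (best alternative 9); Player 2 gets 10 (best alternative 9). Neither deviates — NE.
(III, R) is not a NE: Player 2 would switch to Q (2 > -1).
No other cell survives both best-response checks, so there is 1 pure NE.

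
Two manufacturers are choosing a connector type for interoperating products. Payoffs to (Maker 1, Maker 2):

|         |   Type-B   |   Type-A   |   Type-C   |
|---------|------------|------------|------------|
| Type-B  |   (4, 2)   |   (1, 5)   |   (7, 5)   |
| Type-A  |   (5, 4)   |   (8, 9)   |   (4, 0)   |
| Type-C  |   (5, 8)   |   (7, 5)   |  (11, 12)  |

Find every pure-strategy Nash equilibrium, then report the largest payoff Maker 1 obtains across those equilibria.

11

Both Type-A is a pure NE (Maker 1: 8 ≥ 7; Maker 2: 9 ≥ 4). Maker 1 gets 8.
Both Type-C is a pure NE (Maker 1: 11 ≥ 7; Maker 2: 12 ≥ 8). Maker 1 gets 11.
Every other cell has a profitable deviation for at least one player. Highest of {8, 11} is 11.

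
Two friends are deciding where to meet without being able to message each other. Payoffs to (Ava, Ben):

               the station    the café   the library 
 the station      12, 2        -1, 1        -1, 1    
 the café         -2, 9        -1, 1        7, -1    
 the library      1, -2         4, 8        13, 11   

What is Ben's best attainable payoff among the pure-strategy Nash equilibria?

11

Both the station is a pure NE (Ava: 12 ≥ 1; Ben: 2 ≥ 1). Ben gets 2.
Both the library is a pure NE (Ava: 13 ≥ 7; Ben: 11 ≥ 8). Ben gets 11.
Every other cell has a profitable deviation for at least one player. Highest of {2, 11} is 11.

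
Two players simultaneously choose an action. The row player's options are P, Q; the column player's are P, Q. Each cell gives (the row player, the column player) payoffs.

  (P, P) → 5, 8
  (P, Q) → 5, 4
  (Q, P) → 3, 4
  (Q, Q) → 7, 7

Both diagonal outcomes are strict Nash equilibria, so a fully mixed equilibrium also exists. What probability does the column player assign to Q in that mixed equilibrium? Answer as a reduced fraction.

1/2

The column player's mix q on P must make the row player indifferent between P and Q.
The row player's payoff from P: 5q + 5(1−q). From Q: 3q + 7(1−q).
Set equal: 2q = 2(1−q) → q = 2/4 = 1/2.
Probability on Q is 1 − 1/2 = 1/2.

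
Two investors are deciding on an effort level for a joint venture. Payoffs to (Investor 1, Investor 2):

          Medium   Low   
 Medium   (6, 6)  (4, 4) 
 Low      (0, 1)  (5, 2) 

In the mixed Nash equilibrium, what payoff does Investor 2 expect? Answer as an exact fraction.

8/3

Investor 1 mixes with probability p on Medium, chosen so Investor 2 is indifferent: 6p + 1(1−p) = 4p + 2(1−p) gives p = 1/3.
Investor 2's expected payoff is 6·1/3 + 1·2/3 = 8/3.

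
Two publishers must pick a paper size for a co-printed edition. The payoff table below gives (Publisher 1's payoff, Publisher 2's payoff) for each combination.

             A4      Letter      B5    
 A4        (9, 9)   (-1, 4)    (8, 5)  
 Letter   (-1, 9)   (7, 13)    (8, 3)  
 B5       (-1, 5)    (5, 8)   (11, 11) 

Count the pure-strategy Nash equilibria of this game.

Both A4: Publisher 1 gets 9 (best alternative -1); Publisher 2 gets 9 (best alternative 5). Neither deviates — NE.
Both Letter: Publisher 1 gets 7 (best alternative 5); Publisher 2 gets 13 (best alternative 9). Neither deviates — NE.
Both B5: Publisher 1 gets 11 (best alternative 8); Publisher 2 gets 11 (best alternative 8). Neither deviates — NE.
(Letter, A4) is not a NE: Publisher 1 would switch to A4 (9 > -1).
No other cell survives both best-response checks, so there are 3 pure NE.

3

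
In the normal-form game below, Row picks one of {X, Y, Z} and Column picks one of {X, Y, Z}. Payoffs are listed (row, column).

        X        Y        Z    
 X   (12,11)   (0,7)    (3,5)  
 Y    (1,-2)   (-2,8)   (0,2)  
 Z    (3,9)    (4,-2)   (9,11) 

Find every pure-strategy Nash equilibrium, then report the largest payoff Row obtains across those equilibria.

Both X is a pure NE (Row: 12 ≥ 3; Column: 11 ≥ 7). Row gets 12.
Both Z is a pure NE (Row: 9 ≥ 3; Column: 11 ≥ 9). Row gets 9.
Every other cell has a profitable deviation for at least one player. Highest of {12, 9} is 12.

12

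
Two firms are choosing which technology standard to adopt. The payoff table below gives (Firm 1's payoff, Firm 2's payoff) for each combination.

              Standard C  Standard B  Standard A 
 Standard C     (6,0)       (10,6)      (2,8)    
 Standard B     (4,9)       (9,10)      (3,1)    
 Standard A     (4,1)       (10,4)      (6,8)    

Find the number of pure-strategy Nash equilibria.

1

Both Standard A: Firm 1 gets 6 (best alternative 3); Firm 2 gets 8 (best alternative 4). Neither deviates — NE.
Both Standard B is not a NE: Firm 1 would switch to Standard C (10 > 9).
No other cell survives both best-response checks, so there is 1 pure NE.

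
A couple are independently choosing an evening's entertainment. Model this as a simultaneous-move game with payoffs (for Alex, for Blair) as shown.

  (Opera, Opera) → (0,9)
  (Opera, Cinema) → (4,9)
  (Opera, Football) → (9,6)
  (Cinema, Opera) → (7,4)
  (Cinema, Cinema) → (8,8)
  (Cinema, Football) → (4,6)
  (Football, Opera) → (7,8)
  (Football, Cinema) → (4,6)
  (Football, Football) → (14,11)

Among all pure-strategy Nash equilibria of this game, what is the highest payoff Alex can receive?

14

Both Cinema is a pure NE (Alex: 8 ≥ 4; Blair: 8 ≥ 6). Alex gets 8.
Both Football is a pure NE (Alex: 14 ≥ 9; Blair: 11 ≥ 8). Alex gets 14.
Every other cell has a profitable deviation for at least one player. Highest of {8, 14} is 14.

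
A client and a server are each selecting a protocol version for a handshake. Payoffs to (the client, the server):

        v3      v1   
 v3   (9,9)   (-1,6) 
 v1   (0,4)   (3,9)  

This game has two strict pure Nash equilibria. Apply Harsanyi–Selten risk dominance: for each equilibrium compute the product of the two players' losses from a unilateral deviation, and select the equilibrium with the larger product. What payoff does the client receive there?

At both v3: the client loses 9 − 0 = 9 by deviating; the server loses 9 − 6 = 3. Product = 9·3 = 27.
At both v1: the client loses 3 − (-1) = 4 by deviating; the server loses 9 − 4 = 5. Product = 4·5 = 20.
27 > 20, so both v3 is risk-dominant. The client's payoff there is 9.

9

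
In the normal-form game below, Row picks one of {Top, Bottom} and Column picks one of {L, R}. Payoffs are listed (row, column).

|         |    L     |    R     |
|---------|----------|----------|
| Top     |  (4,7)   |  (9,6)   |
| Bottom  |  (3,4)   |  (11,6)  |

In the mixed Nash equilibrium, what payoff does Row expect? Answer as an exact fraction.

Column mixes with probability q on L, chosen so Row is indifferent: 4q + 9(1−q) = 3q + 11(1−q) gives q = 2/3.
Row's expected payoff (from either row, since indifferent) is 4·2/3 + 9·1/3 = 17/3.

17/3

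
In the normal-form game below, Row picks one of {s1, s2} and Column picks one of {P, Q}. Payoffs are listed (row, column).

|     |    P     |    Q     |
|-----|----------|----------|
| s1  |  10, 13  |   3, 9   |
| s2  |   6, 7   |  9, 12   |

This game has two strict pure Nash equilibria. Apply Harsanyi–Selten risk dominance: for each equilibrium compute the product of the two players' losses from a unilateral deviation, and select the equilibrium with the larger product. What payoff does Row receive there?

At (s1, P): Row loses 10 − 6 = 4 by deviating; Column loses 13 − 9 = 4. Product = 4·4 = 16.
At (s2, Q): Row loses 9 − 3 = 6 by deviating; Column loses 12 − 7 = 5. Product = 6·5 = 30.
30 > 16, so (s2, Q) is risk-dominant. Row's payoff there is 9.

9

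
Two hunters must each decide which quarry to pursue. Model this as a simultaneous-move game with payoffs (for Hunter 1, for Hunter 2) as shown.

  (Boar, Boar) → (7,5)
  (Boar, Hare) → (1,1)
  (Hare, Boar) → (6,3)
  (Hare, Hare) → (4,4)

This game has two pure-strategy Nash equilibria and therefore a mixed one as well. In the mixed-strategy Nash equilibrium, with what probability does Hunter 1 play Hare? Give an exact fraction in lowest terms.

4/5

Hunter 1's mix p on Boar must make Hunter 2 indifferent between Boar and Hare.
Hunter 2's payoff from Boar: 5p + 3(1−p). From Hare: 1p + 4(1−p).
Set equal: 4p = 1(1−p) → p = 1/5.
Probability on Hare is 1 − 1/5 = 4/5.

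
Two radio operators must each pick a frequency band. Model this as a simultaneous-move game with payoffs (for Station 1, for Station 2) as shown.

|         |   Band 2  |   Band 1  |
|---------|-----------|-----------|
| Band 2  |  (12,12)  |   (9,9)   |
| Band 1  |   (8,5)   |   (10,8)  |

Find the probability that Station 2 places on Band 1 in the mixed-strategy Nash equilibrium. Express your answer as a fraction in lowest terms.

4/5

Station 2's mix q on Band 2 must make Station 1 indifferent between Band 2 and Band 1.
Station 1's payoff from Band 2: 12q + 9(1−q). From Band 1: 8q + 10(1−q).
Set equal: 4q = 1(1−q) → q = 1/5.
Probability on Band 1 is 1 − 1/5 = 4/5.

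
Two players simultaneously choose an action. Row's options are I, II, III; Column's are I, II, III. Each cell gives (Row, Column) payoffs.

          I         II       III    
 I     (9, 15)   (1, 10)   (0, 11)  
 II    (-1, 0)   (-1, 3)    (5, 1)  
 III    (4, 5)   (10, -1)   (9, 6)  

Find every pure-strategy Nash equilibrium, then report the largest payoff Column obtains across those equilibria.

15

Both I is a pure NE (Row: 9 ≥ 4; Column: 15 ≥ 11). Column gets 15.
Both III is a pure NE (Row: 9 ≥ 5; Column: 6 ≥ 5). Column gets 6.
Every other cell has a profitable deviation for at least one player. Highest of {15, 6} is 15.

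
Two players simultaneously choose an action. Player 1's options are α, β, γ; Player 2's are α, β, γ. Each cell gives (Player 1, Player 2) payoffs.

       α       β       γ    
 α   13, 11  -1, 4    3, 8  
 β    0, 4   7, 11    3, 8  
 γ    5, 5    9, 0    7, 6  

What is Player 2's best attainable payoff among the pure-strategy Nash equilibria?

11

Both α is a pure NE (Player 1: 13 ≥ 5; Player 2: 11 ≥ 8). Player 2 gets 11.
Both γ is a pure NE (Player 1: 7 ≥ 3; Player 2: 6 ≥ 5). Player 2 gets 6.
Every other cell has a profitable deviation for at least one player. Highest of {11, 6} is 11.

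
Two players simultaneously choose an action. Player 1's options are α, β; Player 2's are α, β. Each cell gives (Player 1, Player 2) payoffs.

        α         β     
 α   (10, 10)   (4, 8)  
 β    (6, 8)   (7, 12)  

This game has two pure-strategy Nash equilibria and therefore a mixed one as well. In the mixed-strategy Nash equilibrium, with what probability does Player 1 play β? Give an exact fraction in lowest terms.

1/3

Player 1's mix p on α must make Player 2 indifferent between α and β.
Player 2's payoff from α: 10p + 8(1−p). From β: 8p + 12(1−p).
Set equal: 2p = 4(1−p) → p = 4/6 = 2/3.
Probability on β is 1 − 2/3 = 1/3.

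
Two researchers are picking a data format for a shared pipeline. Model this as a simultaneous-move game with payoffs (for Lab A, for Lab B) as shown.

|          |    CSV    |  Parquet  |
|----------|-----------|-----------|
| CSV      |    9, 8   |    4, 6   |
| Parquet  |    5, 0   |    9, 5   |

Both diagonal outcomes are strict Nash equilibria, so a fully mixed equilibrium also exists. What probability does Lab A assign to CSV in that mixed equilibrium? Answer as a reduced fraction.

Lab A's mix p on CSV must make Lab B indifferent between CSV and Parquet.
Lab B's payoff from CSV: 8p + 0(1−p). From Parquet: 6p + 5(1−p).
Set equal: 2p = 5(1−p) → p = 5/7.

5/7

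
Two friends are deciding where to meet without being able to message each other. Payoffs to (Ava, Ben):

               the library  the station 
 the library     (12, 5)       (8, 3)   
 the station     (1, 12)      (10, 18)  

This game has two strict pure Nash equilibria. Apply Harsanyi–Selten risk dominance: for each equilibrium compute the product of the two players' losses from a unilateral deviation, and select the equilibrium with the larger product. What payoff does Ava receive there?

12

At both the library: Ava loses 12 − 1 = 11 by deviating; Ben loses 5 − 3 = 2. Product = 11·2 = 22.
At both the station: Ava loses 10 − 8 = 2 by deviating; Ben loses 18 − 12 = 6. Product = 2·6 = 12.
22 > 12, so both the library is risk-dominant. Ava's payoff there is 12.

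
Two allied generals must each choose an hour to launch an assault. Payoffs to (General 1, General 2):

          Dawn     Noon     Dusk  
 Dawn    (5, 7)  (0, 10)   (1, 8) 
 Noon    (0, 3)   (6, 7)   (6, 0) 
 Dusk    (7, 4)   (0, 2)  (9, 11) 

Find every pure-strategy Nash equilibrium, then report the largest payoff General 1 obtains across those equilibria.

Both Noon is a pure NE (General 1: 6 ≥ 0; General 2: 7 ≥ 3). General 1 gets 6.
Both Dusk is a pure NE (General 1: 9 ≥ 6; General 2: 11 ≥ 4). General 1 gets 9.
Every other cell has a profitable deviation for at least one player. Highest of {6, 9} is 9.

9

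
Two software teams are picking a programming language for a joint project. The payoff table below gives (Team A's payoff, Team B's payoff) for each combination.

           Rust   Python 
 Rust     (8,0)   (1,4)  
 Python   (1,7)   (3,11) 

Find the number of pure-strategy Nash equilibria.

Both Python: Team A gets 3 (best alternative 1); Team B gets 11 (best alternative 7). Neither deviates — NE.
Both Rust is not a NE: Team B would switch to Python (4 > 0).
No other cell survives both best-response checks, so there is 1 pure NE.

1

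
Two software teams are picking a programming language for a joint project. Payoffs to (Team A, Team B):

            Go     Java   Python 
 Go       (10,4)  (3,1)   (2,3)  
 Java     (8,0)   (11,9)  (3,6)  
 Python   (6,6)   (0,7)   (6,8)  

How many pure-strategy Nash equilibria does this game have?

3

Both Go: Team A gets 10 (best alternative 8); Team B gets 4 (best alternative 3). Neither deviates — NE.
Both Java: Team A gets 11 (best alternative 3); Team B gets 9 (best alternative 6). Neither deviates — NE.
Both Python: Team A gets 6 (best alternative 3); Team B gets 8 (best alternative 7). Neither deviates — NE.
(Python, Java) is not a NE: Team A would switch to Java (11 > 0).
No other cell survives both best-response checks, so there are 3 pure NE.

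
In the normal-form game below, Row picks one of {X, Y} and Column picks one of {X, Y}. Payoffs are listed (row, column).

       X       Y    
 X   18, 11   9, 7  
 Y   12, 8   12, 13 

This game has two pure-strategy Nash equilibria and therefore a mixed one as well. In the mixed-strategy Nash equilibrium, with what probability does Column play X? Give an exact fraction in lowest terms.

Column's mix q on X must make Row indifferent between X and Y.
Row's payoff from X: 18q + 9(1−q). From Y: 12q + 12(1−q).
Set equal: 6q = 3(1−q) → q = 3/9 = 1/3.

1/3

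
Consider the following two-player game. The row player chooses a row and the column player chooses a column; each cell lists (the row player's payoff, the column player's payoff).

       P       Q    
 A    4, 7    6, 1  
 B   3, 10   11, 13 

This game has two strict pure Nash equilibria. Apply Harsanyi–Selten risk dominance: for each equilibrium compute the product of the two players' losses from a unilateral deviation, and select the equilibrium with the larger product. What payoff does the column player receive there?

At (A, P): the row player loses 4 − 3 = 1 by deviating; the column player loses 7 − 1 = 6. Product = 1·6 = 6.
At (B, Q): the row player loses 11 − 6 = 5 by deviating; the column player loses 13 − 10 = 3. Product = 5·3 = 15.
15 > 6, so (B, Q) is risk-dominant. The column player's payoff there is 13.

13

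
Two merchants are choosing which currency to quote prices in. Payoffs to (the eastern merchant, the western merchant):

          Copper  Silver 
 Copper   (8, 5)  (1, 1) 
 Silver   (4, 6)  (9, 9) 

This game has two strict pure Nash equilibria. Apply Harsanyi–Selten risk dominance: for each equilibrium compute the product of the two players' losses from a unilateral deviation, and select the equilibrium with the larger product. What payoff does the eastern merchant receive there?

9

At both Copper: the eastern merchant loses 8 − 4 = 4 by deviating; the western merchant loses 5 − 1 = 4. Product = 4·4 = 16.
At both Silver: the eastern merchant loses 9 − 1 = 8 by deviating; the western merchant loses 9 − 6 = 3. Product = 8·3 = 24.
24 > 16, so both Silver is risk-dominant. The eastern merchant's payoff there is 9.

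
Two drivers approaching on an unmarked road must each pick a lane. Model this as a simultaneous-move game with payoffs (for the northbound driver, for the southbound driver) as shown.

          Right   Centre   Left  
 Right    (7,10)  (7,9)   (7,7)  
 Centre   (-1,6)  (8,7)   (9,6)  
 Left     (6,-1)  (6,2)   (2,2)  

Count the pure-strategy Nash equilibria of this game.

2

Both Right: the northbound driver gets 7 (best alternative 6); the southbound driver gets 10 (best alternative 9). Neither deviates — NE.
Both Centre: the northbound driver gets 8 (best alternative 7); the southbound driver gets 7 (best alternative 6). Neither deviates — NE.
Both Left is not a NE: the northbound driver would switch to Centre (9 > 2).
No other cell survives both best-response checks, so there are 2 pure NE.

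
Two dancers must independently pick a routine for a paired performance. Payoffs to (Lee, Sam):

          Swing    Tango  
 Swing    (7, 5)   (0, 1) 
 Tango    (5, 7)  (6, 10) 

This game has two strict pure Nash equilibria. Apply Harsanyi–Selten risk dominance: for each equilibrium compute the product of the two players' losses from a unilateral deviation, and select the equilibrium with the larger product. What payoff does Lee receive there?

6

At both Swing: Lee loses 7 − 5 = 2 by deviating; Sam loses 5 − 1 = 4. Product = 2·4 = 8.
At both Tango: Lee loses 6 − 0 = 6 by deviating; Sam loses 10 − 7 = 3. Product = 6·3 = 18.
18 > 8, so both Tango is risk-dominant. Lee's payoff there is 6.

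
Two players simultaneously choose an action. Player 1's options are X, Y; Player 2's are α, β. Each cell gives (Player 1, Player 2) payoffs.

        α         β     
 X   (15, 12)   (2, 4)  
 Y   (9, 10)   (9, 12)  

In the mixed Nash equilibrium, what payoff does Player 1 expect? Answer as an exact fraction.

Player 2 mixes with probability q on α, chosen so Player 1 is indifferent: 15q + 2(1−q) = 9q + 9(1−q) gives q = 7/13.
Player 1's expected payoff (from either row, since indifferent) is 15·7/13 + 2·6/13 = 9.

9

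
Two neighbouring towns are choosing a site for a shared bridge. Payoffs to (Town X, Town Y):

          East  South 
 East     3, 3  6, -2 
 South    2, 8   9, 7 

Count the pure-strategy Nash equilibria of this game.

Both East: Town X gets 3 (best alternative 2); Town Y gets 3 (best alternative -2). Neither deviates — NE.
Both South is not a NE: Town Y would switch to East (8 > 7).
No other cell survives both best-response checks, so there is 1 pure NE.

1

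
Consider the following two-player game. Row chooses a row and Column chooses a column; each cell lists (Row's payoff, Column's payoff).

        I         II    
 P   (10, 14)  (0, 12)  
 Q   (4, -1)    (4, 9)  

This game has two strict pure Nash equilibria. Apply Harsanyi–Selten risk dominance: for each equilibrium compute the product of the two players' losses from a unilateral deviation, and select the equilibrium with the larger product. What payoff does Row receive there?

4

At (P, I): Row loses 10 − 4 = 6 by deviating; Column loses 14 − 12 = 2. Product = 6·2 = 12.
At (Q, II): Row loses 4 − 0 = 4 by deviating; Column loses 9 − (-1) = 10. Product = 4·10 = 40.
40 > 12, so (Q, II) is risk-dominant. Row's payoff there is 4.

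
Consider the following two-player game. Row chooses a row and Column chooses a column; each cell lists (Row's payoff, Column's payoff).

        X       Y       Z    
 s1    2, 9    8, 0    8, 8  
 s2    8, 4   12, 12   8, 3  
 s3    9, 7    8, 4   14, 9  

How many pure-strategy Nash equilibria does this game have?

(s2, Y): Row gets 12 (best alternative 8); Column gets 12 (best alternative 4). Neither deviates — NE.
(s3, Z): Row gets 14 (best alternative 8); Column gets 9 (best alternative 7). Neither deviates — NE.
(s1, X) is not a NE: Row would switch to s3 (9 > 2).
No other cell survives both best-response checks, so there are 2 pure NE.

2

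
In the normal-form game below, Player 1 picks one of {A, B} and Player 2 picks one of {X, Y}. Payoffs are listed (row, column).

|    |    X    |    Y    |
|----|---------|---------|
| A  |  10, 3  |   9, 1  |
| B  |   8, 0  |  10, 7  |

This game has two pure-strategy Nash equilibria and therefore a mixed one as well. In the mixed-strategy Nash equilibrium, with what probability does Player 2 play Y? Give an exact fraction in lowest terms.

Player 2's mix q on X must make Player 1 indifferent between A and B.
Player 1's payoff from A: 10q + 9(1−q). From B: 8q + 10(1−q).
Set equal: 2q = 1(1−q) → q = 1/3.
Probability on Y is 1 − 1/3 = 2/3.

2/3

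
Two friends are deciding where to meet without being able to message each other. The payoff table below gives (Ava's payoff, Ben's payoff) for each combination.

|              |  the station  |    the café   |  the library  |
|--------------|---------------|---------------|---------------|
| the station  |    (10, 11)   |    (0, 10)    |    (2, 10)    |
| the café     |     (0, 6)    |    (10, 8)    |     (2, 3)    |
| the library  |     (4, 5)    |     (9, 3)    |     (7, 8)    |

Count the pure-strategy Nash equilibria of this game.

Both the station: Ava gets 10 (best alternative 4); Ben gets 11 (best alternative 10). Neither deviates — NE.
Both the café: Ava gets 10 (best alternative 9); Ben gets 8 (best alternative 6). Neither deviates — NE.
Both the library: Ava gets 7 (best alternative 2); Ben gets 8 (best alternative 5). Neither deviates — NE.
(the station, the café) is not a NE: Ava would switch to the café (10 > 0).
No other cell survives both best-response checks, so there are 3 pure NE.

3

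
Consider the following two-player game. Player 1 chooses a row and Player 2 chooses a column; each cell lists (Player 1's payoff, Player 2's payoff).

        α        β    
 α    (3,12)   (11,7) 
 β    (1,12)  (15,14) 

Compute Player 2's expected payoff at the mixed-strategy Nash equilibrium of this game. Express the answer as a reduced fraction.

Player 1 mixes with probability p on α, chosen so Player 2 is indifferent: 12p + 12(1−p) = 7p + 14(1−p) gives p = 2/7.
Player 2's expected payoff is 12·2/7 + 12·5/7 = 12.

12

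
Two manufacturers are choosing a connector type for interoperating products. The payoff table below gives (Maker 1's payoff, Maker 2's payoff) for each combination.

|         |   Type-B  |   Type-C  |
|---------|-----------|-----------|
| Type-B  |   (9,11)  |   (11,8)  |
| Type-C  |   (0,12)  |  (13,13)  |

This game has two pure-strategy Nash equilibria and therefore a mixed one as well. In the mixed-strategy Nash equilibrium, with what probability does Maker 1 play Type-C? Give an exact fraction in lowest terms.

3/4

Maker 1's mix p on Type-B must make Maker 2 indifferent between Type-B and Type-C.
Maker 2's payoff from Type-B: 11p + 12(1−p). From Type-C: 8p + 13(1−p).
Set equal: 3p = 1(1−p) → p = 1/4.
Probability on Type-C is 1 − 1/4 = 3/4.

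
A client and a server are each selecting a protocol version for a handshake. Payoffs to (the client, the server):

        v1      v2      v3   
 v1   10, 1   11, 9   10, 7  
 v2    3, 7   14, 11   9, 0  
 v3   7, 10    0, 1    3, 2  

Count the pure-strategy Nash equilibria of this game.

1

Both v2: the client gets 14 (best alternative 11); the server gets 11 (best alternative 7). Neither deviates — NE.
Both v1 is not a NE: the server would switch to v2 (9 > 1).
No other cell survives both best-response checks, so there is 1 pure NE.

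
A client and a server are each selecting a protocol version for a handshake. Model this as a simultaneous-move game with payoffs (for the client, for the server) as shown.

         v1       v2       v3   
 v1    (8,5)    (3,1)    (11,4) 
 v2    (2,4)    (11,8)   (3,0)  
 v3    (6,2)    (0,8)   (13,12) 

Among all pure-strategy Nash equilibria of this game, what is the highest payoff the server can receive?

Both v1 is a pure NE (the client: 8 ≥ 6; the server: 5 ≥ 4). The server gets 5.
Both v2 is a pure NE (the client: 11 ≥ 3; the server: 8 ≥ 4). The server gets 8.
Both v3 is a pure NE (the client: 13 ≥ 11; the server: 12 ≥ 8). The server gets 12.
Every other cell has a profitable deviation for at least one player. Highest of {5, 8, 12} is 12.

12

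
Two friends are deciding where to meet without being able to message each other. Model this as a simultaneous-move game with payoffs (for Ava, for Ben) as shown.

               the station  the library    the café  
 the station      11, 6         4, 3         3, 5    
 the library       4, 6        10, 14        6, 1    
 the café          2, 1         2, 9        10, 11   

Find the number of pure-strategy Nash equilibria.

3

Both the station: Ava gets 11 (best alternative 4); Ben gets 6 (best alternative 5). Neither deviates — NE.
Both the library: Ava gets 10 (best alternative 4); Ben gets 14 (best alternative 6). Neither deviates — NE.
Both the café: Ava gets 10 (best alternative 6); Ben gets 11 (best alternative 9). Neither deviates — NE.
(the café, the library) is not a NE: Ava would switch to the library (10 > 2).
No other cell survives both best-response checks, so there are 3 pure NE.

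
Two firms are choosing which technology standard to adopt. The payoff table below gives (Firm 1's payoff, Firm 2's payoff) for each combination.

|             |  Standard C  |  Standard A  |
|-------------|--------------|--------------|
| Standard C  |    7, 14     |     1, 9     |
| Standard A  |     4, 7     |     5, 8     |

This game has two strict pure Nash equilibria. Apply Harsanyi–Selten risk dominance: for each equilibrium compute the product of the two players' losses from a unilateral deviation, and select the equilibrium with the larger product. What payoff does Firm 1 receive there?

At both Standard C: Firm 1 loses 7 − 4 = 3 by deviating; Firm 2 loses 14 − 9 = 5. Product = 3·5 = 15.
At both Standard A: Firm 1 loses 5 − 1 = 4 by deviating; Firm 2 loses 8 − 7 = 1. Product = 4·1 = 4.
15 > 4, so both Standard C is risk-dominant. Firm 1's payoff there is 7.

7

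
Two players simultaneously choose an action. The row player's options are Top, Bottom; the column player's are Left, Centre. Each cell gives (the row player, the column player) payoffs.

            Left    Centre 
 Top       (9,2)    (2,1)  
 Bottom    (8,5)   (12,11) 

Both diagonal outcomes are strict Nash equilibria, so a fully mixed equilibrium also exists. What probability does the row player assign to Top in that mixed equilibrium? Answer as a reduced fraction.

The row player's mix p on Top must make the column player indifferent between Left and Centre.
The column player's payoff from Left: 2p + 5(1−p). From Centre: 1p + 11(1−p).
Set equal: 1p = 6(1−p) → p = 6/7.

6/7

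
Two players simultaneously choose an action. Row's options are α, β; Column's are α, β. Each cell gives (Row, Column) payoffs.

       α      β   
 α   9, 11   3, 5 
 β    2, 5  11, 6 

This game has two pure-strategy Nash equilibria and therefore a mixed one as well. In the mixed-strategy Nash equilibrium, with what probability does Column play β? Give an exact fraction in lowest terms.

7/15

Column's mix q on α must make Row indifferent between α and β.
Row's payoff from α: 9q + 3(1−q). From β: 2q + 11(1−q).
Set equal: 7q = 8(1−q) → q = 8/15.
Probability on β is 1 − 8/15 = 7/15.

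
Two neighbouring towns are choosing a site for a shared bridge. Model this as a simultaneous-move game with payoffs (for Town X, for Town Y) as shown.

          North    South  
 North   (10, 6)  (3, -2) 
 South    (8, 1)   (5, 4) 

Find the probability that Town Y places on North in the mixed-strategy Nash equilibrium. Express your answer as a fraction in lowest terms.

Town Y's mix q on North must make Town X indifferent between North and South.
Town X's payoff from North: 10q + 3(1−q). From South: 8q + 5(1−q).
Set equal: 2q = 2(1−q) → q = 2/4 = 1/2.

1/2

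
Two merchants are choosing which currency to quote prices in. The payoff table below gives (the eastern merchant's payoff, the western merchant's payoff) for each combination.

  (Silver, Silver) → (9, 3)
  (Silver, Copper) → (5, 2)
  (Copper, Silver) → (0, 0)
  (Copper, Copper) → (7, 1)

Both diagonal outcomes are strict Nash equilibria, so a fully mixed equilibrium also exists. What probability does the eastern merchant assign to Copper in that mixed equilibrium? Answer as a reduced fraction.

The eastern merchant's mix p on Silver must make the western merchant indifferent between Silver and Copper.
The western merchant's payoff from Silver: 3p + 0(1−p). From Copper: 2p + 1(1−p).
Set equal: 1p = 1(1−p) → p = 1/2.
Probability on Copper is 1 − 1/2 = 1/2.

1/2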